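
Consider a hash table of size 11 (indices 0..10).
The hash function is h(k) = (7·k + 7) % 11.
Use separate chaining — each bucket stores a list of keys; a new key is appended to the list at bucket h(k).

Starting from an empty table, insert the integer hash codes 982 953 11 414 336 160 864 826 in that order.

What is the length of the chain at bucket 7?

Insert 982: h=6, bucket 6 empty → new chain.
Insert 953: h=1, bucket 1 empty → new chain.
Insert 11: h=7, bucket 7 empty → new chain.
Insert 414: h=1, bucket 1 nonempty → append to chain.
Insert 336: h=5, bucket 5 empty → new chain.
Insert 160: h=5, bucket 5 nonempty → append to chain.
Insert 864: h=5, bucket 5 nonempty → append to chain.
Insert 826: h=3, bucket 3 empty → new chain.
Final buckets:
0: —
1: 953 -> 414
2: —
3: 826
4: —
5: 336 -> 160 -> 864
6: 982
7: 11
8: —
9: —
10: —

1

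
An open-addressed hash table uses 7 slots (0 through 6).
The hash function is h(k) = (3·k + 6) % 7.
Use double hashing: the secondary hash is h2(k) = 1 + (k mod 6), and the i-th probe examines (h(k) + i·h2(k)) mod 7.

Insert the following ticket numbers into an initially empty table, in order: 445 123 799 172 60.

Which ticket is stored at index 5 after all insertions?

60

445: h=4 → slot 4
123: h=4, h2=4, probe 4,1 → slot 1
799: h=2 → slot 2
172: h=4, h2=5, probe 4,2,0 → slot 0
60: h=4, h2=1, probe 4,5 → slot 5
Table: [172, 123, 799, ., 445, 60, .]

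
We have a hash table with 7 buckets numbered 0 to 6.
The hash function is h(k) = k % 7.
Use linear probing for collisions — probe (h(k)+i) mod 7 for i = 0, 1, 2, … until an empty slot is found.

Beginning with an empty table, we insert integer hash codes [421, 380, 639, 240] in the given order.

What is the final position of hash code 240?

4

421 hashes to 1; slot 1 is free → place at 1.
380 hashes to 2; slot 2 is free → place at 2.
639 hashes to 2; 2 taken → place at 3.
240 hashes to 2; 2,3 taken → place at 4.
Table: [—, 421, 380, 639, 240, —, —]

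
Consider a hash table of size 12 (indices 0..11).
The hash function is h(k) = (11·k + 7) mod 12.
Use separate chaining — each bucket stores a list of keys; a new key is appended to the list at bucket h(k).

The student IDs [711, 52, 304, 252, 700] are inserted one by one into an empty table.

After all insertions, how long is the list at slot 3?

3

711 → bucket 4
52 → bucket 3
304 → bucket 3 (collision)
252 → bucket 7
700 → bucket 3 (collision)
Final buckets:
0: -
1: -
2: -
3: 52 -> 304 -> 700
4: 711
5: -
6: -
7: 252
8: -
9: -
10: -
11: -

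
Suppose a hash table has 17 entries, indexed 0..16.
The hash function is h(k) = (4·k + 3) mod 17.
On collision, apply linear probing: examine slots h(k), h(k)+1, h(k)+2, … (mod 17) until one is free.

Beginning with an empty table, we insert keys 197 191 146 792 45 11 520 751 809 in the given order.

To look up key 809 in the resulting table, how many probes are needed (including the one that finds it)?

197 hashes to 9; slot 9 is free => place at 9.
191 hashes to 2; slot 2 is free => place at 2.
146 hashes to 9; 9 taken => place at 10.
792 hashes to 9; 9,10 taken => place at 11.
45 hashes to 13; slot 13 is free => place at 13.
11 hashes to 13; 13 taken => place at 14.
520 hashes to 9; 9,10,11 taken => place at 12.
751 hashes to 15; slot 15 is free => place at 15.
809 hashes to 9; 9,10,11,12,13,14,15 taken => place at 16.
Table: [-, -, 191, -, -, -, -, -, -, 197, 146, 792, 520, 45, 11, 751, 809]
Lookup 809: h=9, probe 9,10,11,12,13,14,15,16 → found at 16.

8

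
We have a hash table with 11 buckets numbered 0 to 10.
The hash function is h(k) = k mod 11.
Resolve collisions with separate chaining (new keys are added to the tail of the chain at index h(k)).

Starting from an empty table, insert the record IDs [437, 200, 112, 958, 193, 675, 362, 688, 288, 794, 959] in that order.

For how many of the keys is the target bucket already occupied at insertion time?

5

Insert 437: h=8, bucket 8 empty → new chain.
Insert 200: h=2, bucket 2 empty → new chain.
Insert 112: h=2, bucket 2 nonempty → append to chain.
Insert 958: h=1, bucket 1 empty → new chain.
Insert 193: h=6, bucket 6 empty → new chain.
Insert 675: h=4, bucket 4 empty → new chain.
Insert 362: h=10, bucket 10 empty → new chain.
Insert 688: h=6, bucket 6 nonempty → append to chain.
Insert 288: h=2, bucket 2 nonempty → append to chain.
Insert 794: h=2, bucket 2 nonempty → append to chain.
Insert 959: h=2, bucket 2 nonempty → append to chain.
Final buckets:
0: .
1: 958
2: 200 -> 112 -> 288 -> 794 -> 959
3: .
4: 675
5: .
6: 193 -> 688
7: .
8: 437
9: .
10: 362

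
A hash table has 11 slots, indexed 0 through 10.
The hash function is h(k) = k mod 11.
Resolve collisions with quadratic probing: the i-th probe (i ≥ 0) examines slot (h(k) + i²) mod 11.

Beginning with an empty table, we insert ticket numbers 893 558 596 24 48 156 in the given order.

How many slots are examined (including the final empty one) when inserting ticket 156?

4

893 hashes to 2; slot 2 is free → place at 2.
558 hashes to 8; slot 8 is free → place at 8.
596 hashes to 2; 2 taken → place at 3.
24 hashes to 2; 2,3 taken → place at 6.
48 hashes to 4; slot 4 is free → place at 4.
156 hashes to 2; 2,3,6 taken → place at 0.
Table: [156, ∅, 893, 596, 48, ∅, 24, ∅, 558, ∅, ∅]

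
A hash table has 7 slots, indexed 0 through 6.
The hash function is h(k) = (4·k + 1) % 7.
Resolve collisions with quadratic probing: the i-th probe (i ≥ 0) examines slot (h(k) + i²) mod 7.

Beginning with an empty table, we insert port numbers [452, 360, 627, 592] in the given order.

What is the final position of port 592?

452: h=3 → slot 3
360: h=6 → slot 6
627: h=3, probe 3,4 → slot 4
592: h=3, probe 3,4,0 → slot 0
Table: [592, -, -, 452, 627, -, 360]

0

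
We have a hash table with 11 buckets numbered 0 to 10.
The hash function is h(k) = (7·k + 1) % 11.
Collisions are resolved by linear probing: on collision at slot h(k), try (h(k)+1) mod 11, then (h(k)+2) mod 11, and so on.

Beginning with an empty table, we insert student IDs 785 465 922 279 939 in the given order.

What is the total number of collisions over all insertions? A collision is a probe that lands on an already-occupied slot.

Insert 785: h=7, slot 7 empty => index 7.
Insert 465: h=0, slot 0 empty => index 0.
Insert 922: h=9, slot 9 empty => index 9.
Insert 279: h=7, slot 7 occupied => index 8.
Insert 939: h=7, slots 7,8,9 occupied => index 10.
Table: [465, ∅, ∅, ∅, ∅, ∅, ∅, 785, 279, 922, 939]

4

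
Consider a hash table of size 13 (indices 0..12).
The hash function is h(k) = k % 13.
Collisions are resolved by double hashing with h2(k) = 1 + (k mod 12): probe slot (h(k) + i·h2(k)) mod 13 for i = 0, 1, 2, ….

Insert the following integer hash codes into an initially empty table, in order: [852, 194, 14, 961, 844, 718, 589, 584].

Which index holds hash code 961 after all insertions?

852: h=7 -> slot 7
194: h=12 -> slot 12
14: h=1 -> slot 1
961: h=12, h2=2, probe 12,1,3 -> slot 3
844: h=12, h2=5, probe 12,4 -> slot 4
718: h=3, h2=11, probe 3,1,12,10 -> slot 10
589: h=4, h2=2, probe 4,6 -> slot 6
584: h=12, h2=9, probe 12,8 -> slot 8
Table: [_, 14, _, 961, 844, _, 589, 852, 584, _, 718, _, 194]

3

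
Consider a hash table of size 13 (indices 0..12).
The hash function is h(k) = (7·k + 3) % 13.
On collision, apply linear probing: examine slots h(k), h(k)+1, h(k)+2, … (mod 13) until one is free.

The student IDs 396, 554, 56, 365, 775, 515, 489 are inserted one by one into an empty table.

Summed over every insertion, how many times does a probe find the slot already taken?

396 hashes to 6; slot 6 is free -> place at 6.
554 hashes to 7; slot 7 is free -> place at 7.
56 hashes to 5; slot 5 is free -> place at 5.
365 hashes to 10; slot 10 is free -> place at 10.
775 hashes to 7; 7 taken -> place at 8.
515 hashes to 7; 7,8 taken -> place at 9.
489 hashes to 7; 7,8,9,10 taken -> place at 11.
Table: [∅, ∅, ∅, ∅, ∅, 56, 396, 554, 775, 515, 365, 489, ∅]

7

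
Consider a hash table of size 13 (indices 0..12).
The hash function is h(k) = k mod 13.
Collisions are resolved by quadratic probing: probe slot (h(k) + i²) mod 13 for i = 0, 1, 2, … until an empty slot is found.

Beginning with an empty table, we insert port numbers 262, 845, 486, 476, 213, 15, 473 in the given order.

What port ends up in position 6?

Insert 262: h=2, slot 2 empty => index 2.
Insert 845: h=0, slot 0 empty => index 0.
Insert 486: h=5, slot 5 empty => index 5.
Insert 476: h=8, slot 8 empty => index 8.
Insert 213: h=5, slot 5 occupied => index 6.
Insert 15: h=2, slot 2 occupied => index 3.
Insert 473: h=5, slots 5,6 occupied => index 9.
Table: [845, —, 262, 15, —, 486, 213, —, 476, 473, —, —, —]

213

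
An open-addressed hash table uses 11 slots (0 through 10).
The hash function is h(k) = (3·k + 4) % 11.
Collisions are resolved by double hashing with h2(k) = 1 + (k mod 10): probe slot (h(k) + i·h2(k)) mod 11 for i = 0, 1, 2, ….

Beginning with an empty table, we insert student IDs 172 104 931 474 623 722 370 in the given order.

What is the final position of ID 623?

172: h=3 → slot 3
104: h=8 → slot 8
931: h=3, h2=2, probe 3,5 → slot 5
474: h=7 → slot 7
623: h=3, h2=4, probe 3,7,0 → slot 0
722: h=3, h2=3, probe 3,6 → slot 6
370: h=3, h2=1, probe 3,4 → slot 4
Table: [623, _, _, 172, 370, 931, 722, 474, 104, _, _]

0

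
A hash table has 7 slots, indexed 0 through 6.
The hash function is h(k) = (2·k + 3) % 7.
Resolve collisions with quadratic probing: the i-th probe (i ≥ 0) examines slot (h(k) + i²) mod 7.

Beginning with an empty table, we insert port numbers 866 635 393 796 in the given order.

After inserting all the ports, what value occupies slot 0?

866 hashes to 6; slot 6 is free -> place at 6.
635 hashes to 6; 6 taken -> place at 0.
393 hashes to 5; slot 5 is free -> place at 5.
796 hashes to 6; 6,0 taken -> place at 3.
Table: [635, _, _, 796, _, 393, 866]

635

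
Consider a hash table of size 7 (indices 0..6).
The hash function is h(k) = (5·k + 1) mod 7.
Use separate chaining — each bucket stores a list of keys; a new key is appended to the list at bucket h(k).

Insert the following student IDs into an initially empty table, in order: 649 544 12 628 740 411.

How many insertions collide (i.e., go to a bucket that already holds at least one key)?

5

649 → bucket 5
544 → bucket 5 (collision)
12 → bucket 5 (collision)
628 → bucket 5 (collision)
740 → bucket 5 (collision)
411 → bucket 5 (collision)
Final buckets:
0: -
1: -
2: -
3: -
4: -
5: 649 -> 544 -> 12 -> 628 -> 740 -> 411
6: -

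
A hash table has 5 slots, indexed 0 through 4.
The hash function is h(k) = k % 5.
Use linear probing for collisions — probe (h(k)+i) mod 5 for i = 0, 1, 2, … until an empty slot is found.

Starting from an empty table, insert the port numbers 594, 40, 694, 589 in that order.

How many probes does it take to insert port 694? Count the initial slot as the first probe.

3

Insert 594: h=4, slot 4 empty => index 4.
Insert 40: h=0, slot 0 empty => index 0.
Insert 694: h=4, slots 4,0 occupied => index 1.
Insert 589: h=4, slots 4,0,1 occupied => index 2.
Table: [40, 694, 589, -, 594]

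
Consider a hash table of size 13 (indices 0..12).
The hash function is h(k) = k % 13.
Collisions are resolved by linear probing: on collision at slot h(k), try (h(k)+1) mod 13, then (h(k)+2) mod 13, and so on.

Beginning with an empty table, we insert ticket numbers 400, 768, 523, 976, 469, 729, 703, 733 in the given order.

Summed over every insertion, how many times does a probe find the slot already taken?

400 hashes to 10; slot 10 is free -> place at 10.
768 hashes to 1; slot 1 is free -> place at 1.
523 hashes to 3; slot 3 is free -> place at 3.
976 hashes to 1; 1 taken -> place at 2.
469 hashes to 1; 1,2,3 taken -> place at 4.
729 hashes to 1; 1,2,3,4 taken -> place at 5.
703 hashes to 1; 1,2,3,4,5 taken -> place at 6.
733 hashes to 5; 5,6 taken -> place at 7.
Table: [., 768, 976, 523, 469, 729, 703, 733, ., ., 400, ., .]

15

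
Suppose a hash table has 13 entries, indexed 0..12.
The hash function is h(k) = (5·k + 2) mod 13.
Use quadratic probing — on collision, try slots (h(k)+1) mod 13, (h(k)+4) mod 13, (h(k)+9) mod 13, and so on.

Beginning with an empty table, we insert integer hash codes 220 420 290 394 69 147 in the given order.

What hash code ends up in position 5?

Insert 220: h=10, slot 10 empty => index 10.
Insert 420: h=9, slot 9 empty => index 9.
Insert 290: h=9, slots 9,10 occupied => index 0.
Insert 394: h=9, slots 9,10,0 occupied => index 5.
Insert 69: h=9, slots 9,10,0,5 occupied => index 12.
Insert 147: h=9, slots 9,10,0,5,12 occupied => index 8.
Table: [290, ., ., ., ., 394, ., ., 147, 420, 220, ., 69]

394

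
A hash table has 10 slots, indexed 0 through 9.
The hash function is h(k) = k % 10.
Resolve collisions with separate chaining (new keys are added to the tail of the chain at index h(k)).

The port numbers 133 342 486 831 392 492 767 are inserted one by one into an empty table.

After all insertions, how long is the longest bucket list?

133 → bucket 3
342 → bucket 2
486 → bucket 6
831 → bucket 1
392 → bucket 2 (collision)
492 → bucket 2 (collision)
767 → bucket 7
Final buckets:
0: ∅
1: 831
2: 342 -> 392 -> 492
3: 133
4: ∅
5: ∅
6: 486
7: 767
8: ∅
9: ∅

3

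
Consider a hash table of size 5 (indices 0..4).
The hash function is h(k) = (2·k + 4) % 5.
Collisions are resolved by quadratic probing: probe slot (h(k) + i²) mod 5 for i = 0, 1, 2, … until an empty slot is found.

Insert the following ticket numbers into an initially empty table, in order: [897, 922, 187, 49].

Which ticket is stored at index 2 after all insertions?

187

Insert 897: h=3, slot 3 empty => index 3.
Insert 922: h=3, slot 3 occupied => index 4.
Insert 187: h=3, slots 3,4 occupied => index 2.
Insert 49: h=2, slots 2,3 occupied => index 1.
Table: [-, 49, 187, 897, 922]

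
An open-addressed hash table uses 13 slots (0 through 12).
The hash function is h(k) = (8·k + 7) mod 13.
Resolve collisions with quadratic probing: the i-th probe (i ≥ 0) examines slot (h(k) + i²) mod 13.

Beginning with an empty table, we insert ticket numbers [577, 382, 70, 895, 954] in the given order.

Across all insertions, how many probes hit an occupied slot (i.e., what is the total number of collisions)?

7

577: h=8 => slot 8
382: h=8, probe 8,9 => slot 9
70: h=8, probe 8,9,12 => slot 12
895: h=4 => slot 4
954: h=8, probe 8,9,12,4,11 => slot 11
Table: [∅, ∅, ∅, ∅, 895, ∅, ∅, ∅, 577, 382, ∅, 954, 70]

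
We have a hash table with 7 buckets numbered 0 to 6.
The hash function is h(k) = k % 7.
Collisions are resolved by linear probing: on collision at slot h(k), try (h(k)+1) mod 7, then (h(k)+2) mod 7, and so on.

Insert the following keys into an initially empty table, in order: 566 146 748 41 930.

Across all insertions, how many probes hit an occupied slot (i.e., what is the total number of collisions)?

566: h=6 => slot 6
146: h=6, probe 6,0 => slot 0
748: h=6, probe 6,0,1 => slot 1
41: h=6, probe 6,0,1,2 => slot 2
930: h=6, probe 6,0,1,2,3 => slot 3
Table: [146, 748, 41, 930, ∅, ∅, 566]

10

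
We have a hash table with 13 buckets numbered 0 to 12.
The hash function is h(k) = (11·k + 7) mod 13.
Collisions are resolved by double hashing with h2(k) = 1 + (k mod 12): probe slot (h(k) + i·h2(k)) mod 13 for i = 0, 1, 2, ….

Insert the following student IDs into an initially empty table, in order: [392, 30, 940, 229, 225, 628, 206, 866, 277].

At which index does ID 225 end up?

9

Insert 392: h=3, slot 3 empty -> index 3.
Insert 30: h=12, slot 12 empty -> index 12.
Insert 940: h=12, h2=5, slot 12 occupied -> index 4.
Insert 229: h=4, h2=2, slot 4 occupied -> index 6.
Insert 225: h=12, h2=10, slot 12 occupied -> index 9.
Insert 628: h=12, h2=5, slots 12,4,9 occupied -> index 1.
Insert 206: h=11, slot 11 empty -> index 11.
Insert 866: h=4, h2=3, slot 4 occupied -> index 7.
Insert 277: h=12, h2=2, slots 12,1,3 occupied -> index 5.
Table: [—, 628, —, 392, 940, 277, 229, 866, —, 225, —, 206, 30]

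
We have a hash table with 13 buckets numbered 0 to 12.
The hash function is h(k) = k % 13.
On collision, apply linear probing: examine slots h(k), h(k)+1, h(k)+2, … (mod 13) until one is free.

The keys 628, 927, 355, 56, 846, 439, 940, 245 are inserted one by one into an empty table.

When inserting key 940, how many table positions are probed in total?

5

Insert 628: h=4, slot 4 empty => index 4.
Insert 927: h=4, slot 4 occupied => index 5.
Insert 355: h=4, slots 4,5 occupied => index 6.
Insert 56: h=4, slots 4,5,6 occupied => index 7.
Insert 846: h=1, slot 1 empty => index 1.
Insert 439: h=10, slot 10 empty => index 10.
Insert 940: h=4, slots 4,5,6,7 occupied => index 8.
Insert 245: h=11, slot 11 empty => index 11.
Table: [., 846, ., ., 628, 927, 355, 56, 940, ., 439, 245, .]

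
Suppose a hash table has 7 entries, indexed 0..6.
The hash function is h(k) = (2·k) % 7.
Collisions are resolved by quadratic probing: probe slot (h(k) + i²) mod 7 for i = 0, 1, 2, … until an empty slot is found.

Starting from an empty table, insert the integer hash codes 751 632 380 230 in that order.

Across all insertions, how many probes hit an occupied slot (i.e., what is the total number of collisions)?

Insert 751: h=4, slot 4 empty → index 4.
Insert 632: h=4, slot 4 occupied → index 5.
Insert 380: h=4, slots 4,5 occupied → index 1.
Insert 230: h=5, slot 5 occupied → index 6.
Table: [-, 380, -, -, 751, 632, 230]

4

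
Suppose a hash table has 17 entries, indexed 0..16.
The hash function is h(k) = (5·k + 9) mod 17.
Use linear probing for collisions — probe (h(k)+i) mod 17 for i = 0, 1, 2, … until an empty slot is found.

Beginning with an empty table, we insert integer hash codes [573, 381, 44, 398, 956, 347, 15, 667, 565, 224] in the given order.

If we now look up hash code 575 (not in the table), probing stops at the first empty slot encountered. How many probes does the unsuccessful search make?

573 hashes to 1; slot 1 is free → place at 1.
381 hashes to 10; slot 10 is free → place at 10.
44 hashes to 8; slot 8 is free → place at 8.
398 hashes to 10; 10 taken → place at 11.
956 hashes to 12; slot 12 is free → place at 12.
347 hashes to 10; 10,11,12 taken → place at 13.
15 hashes to 16; slot 16 is free → place at 16.
667 hashes to 12; 12,13 taken → place at 14.
565 hashes to 12; 12,13,14 taken → place at 15.
224 hashes to 7; slot 7 is free → place at 7.
Table: [—, 573, —, —, —, —, —, 224, 44, —, 381, 398, 956, 347, 667, 565, 15]
Lookup 575: h=11, probe 11,12,13,14,15,16,0 → slot 0 empty, not found.

7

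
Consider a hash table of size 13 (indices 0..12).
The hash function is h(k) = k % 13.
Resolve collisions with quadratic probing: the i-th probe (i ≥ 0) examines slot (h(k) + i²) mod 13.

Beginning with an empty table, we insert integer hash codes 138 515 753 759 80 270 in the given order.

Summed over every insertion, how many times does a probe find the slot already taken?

138: h=8 → slot 8
515: h=8, probe 8,9 → slot 9
753: h=12 → slot 12
759: h=5 → slot 5
80: h=2 → slot 2
270: h=10 → slot 10
Table: [., ., 80, ., ., 759, ., ., 138, 515, 270, ., 753]

1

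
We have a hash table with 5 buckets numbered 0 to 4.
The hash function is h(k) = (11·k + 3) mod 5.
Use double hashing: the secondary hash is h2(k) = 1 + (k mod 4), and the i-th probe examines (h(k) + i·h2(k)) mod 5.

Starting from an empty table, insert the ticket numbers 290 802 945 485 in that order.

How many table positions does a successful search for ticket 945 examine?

3

Insert 290: h=3, slot 3 empty → index 3.
Insert 802: h=0, slot 0 empty → index 0.
Insert 945: h=3, h2=2, slots 3,0 occupied → index 2.
Insert 485: h=3, h2=2, slots 3,0,2 occupied → index 4.
Table: [802, ∅, 945, 290, 485]
Lookup 945: h=3, h2=2, probe 3,0,2 → found at 2.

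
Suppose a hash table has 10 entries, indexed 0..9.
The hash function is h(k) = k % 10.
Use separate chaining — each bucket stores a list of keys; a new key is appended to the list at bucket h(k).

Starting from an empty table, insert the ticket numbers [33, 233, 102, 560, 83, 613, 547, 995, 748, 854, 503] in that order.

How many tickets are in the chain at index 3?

33 -> bucket 3
233 -> bucket 3 (collision)
102 -> bucket 2
560 -> bucket 0
83 -> bucket 3 (collision)
613 -> bucket 3 (collision)
547 -> bucket 7
995 -> bucket 5
748 -> bucket 8
854 -> bucket 4
503 -> bucket 3 (collision)
Final buckets:
0: 560
1: —
2: 102
3: 33 -> 233 -> 83 -> 613 -> 503
4: 854
5: 995
6: —
7: 547
8: 748
9: —

5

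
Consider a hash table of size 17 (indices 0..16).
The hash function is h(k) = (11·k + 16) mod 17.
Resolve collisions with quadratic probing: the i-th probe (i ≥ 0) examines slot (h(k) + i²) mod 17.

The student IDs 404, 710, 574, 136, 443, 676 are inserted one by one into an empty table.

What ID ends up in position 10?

404: h=6 => slot 6
710: h=6, probe 6,7 => slot 7
574: h=6, probe 6,7,10 => slot 10
136: h=16 => slot 16
443: h=10, probe 10,11 => slot 11
676: h=6, probe 6,7,10,15 => slot 15
Table: [∅, ∅, ∅, ∅, ∅, ∅, 404, 710, ∅, ∅, 574, 443, ∅, ∅, ∅, 676, 136]

574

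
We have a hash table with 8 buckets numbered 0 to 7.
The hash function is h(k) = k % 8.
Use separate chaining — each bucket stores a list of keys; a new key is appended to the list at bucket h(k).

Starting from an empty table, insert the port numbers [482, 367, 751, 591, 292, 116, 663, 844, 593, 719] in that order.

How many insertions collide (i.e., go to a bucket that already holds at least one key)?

6

Insert 482: h=2, bucket 2 empty -> new chain.
Insert 367: h=7, bucket 7 empty -> new chain.
Insert 751: h=7, bucket 7 nonempty -> append to chain.
Insert 591: h=7, bucket 7 nonempty -> append to chain.
Insert 292: h=4, bucket 4 empty -> new chain.
Insert 116: h=4, bucket 4 nonempty -> append to chain.
Insert 663: h=7, bucket 7 nonempty -> append to chain.
Insert 844: h=4, bucket 4 nonempty -> append to chain.
Insert 593: h=1, bucket 1 empty -> new chain.
Insert 719: h=7, bucket 7 nonempty -> append to chain.
Final buckets:
0: _
1: 593
2: 482
3: _
4: 292 -> 116 -> 844
5: _
6: _
7: 367 -> 751 -> 591 -> 663 -> 719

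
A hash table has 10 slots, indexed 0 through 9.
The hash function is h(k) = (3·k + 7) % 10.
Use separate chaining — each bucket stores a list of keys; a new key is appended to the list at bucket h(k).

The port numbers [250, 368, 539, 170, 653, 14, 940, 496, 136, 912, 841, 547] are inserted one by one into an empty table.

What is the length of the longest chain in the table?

3

Insert 250: h=7, bucket 7 empty -> new chain.
Insert 368: h=1, bucket 1 empty -> new chain.
Insert 539: h=4, bucket 4 empty -> new chain.
Insert 170: h=7, bucket 7 nonempty -> append to chain.
Insert 653: h=6, bucket 6 empty -> new chain.
Insert 14: h=9, bucket 9 empty -> new chain.
Insert 940: h=7, bucket 7 nonempty -> append to chain.
Insert 496: h=5, bucket 5 empty -> new chain.
Insert 136: h=5, bucket 5 nonempty -> append to chain.
Insert 912: h=3, bucket 3 empty -> new chain.
Insert 841: h=0, bucket 0 empty -> new chain.
Insert 547: h=8, bucket 8 empty -> new chain.
Final buckets:
0: 841
1: 368
2: .
3: 912
4: 539
5: 496 -> 136
6: 653
7: 250 -> 170 -> 940
8: 547
9: 14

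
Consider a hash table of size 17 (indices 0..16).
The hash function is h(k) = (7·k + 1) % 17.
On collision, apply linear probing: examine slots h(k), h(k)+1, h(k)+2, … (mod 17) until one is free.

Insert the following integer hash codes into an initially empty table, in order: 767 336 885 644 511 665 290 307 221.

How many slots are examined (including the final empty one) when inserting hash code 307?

4

Insert 767: h=15, slot 15 empty -> index 15.
Insert 336: h=7, slot 7 empty -> index 7.
Insert 885: h=8, slot 8 empty -> index 8.
Insert 644: h=4, slot 4 empty -> index 4.
Insert 511: h=8, slot 8 occupied -> index 9.
Insert 665: h=15, slot 15 occupied -> index 16.
Insert 290: h=8, slots 8,9 occupied -> index 10.
Insert 307: h=8, slots 8,9,10 occupied -> index 11.
Insert 221: h=1, slot 1 empty -> index 1.
Table: [-, 221, -, -, 644, -, -, 336, 885, 511, 290, 307, -, -, -, 767, 665]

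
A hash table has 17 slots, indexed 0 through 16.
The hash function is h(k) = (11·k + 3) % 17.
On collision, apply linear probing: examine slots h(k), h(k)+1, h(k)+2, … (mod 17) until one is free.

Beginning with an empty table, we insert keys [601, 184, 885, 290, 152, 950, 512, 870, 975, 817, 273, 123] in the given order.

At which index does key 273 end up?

5

601 hashes to 1; slot 1 is free → place at 1.
184 hashes to 4; slot 4 is free → place at 4.
885 hashes to 14; slot 14 is free → place at 14.
290 hashes to 14; 14 taken → place at 15.
152 hashes to 9; slot 9 is free → place at 9.
950 hashes to 15; 15 taken → place at 16.
512 hashes to 8; slot 8 is free → place at 8.
870 hashes to 2; slot 2 is free → place at 2.
975 hashes to 1; 1,2 taken → place at 3.
817 hashes to 14; 14,15,16 taken → place at 0.
273 hashes to 14; 14,15,16,0,1,2,3,4 taken → place at 5.
123 hashes to 13; slot 13 is free → place at 13.
Table: [817, 601, 870, 975, 184, 273, ., ., 512, 152, ., ., ., 123, 885, 290, 950]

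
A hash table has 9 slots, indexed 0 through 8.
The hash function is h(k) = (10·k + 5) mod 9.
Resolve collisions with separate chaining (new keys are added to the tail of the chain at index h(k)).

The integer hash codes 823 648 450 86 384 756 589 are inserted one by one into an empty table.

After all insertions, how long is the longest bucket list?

Insert 823: h=0, bucket 0 empty → new chain.
Insert 648: h=5, bucket 5 empty → new chain.
Insert 450: h=5, bucket 5 nonempty → append to chain.
Insert 86: h=1, bucket 1 empty → new chain.
Insert 384: h=2, bucket 2 empty → new chain.
Insert 756: h=5, bucket 5 nonempty → append to chain.
Insert 589: h=0, bucket 0 nonempty → append to chain.
Final buckets:
0: 823 -> 589
1: 86
2: 384
3: ∅
4: ∅
5: 648 -> 450 -> 756
6: ∅
7: ∅
8: ∅

3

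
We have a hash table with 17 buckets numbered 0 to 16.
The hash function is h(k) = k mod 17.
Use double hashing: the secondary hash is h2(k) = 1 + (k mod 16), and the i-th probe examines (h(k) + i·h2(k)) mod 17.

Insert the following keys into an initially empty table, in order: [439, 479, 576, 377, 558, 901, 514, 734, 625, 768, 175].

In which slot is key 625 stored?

439 hashes to 14; slot 14 is free => place at 14.
479 hashes to 3; slot 3 is free => place at 3.
576 hashes to 15; slot 15 is free => place at 15.
377 hashes to 3, h2=10; 3 taken => place at 13.
558 hashes to 14, h2=15; 14 taken => place at 12.
901 hashes to 0; slot 0 is free => place at 0.
514 hashes to 4; slot 4 is free => place at 4.
734 hashes to 3, h2=15; 3 taken => place at 1.
625 hashes to 13, h2=2; 13,15,0 taken => place at 2.
768 hashes to 3, h2=1; 3,4 taken => place at 5.
175 hashes to 5, h2=16; 5,4,3,2,1,0 taken => place at 16.
Table: [901, 734, 625, 479, 514, 768, _, _, _, _, _, _, 558, 377, 439, 576, 175]

2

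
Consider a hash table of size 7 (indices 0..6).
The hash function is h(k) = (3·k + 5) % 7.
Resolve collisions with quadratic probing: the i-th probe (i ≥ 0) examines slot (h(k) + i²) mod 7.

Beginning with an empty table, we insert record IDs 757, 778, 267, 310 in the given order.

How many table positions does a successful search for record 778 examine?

Insert 757: h=1, slot 1 empty -> index 1.
Insert 778: h=1, slot 1 occupied -> index 2.
Insert 267: h=1, slots 1,2 occupied -> index 5.
Insert 310: h=4, slot 4 empty -> index 4.
Table: [∅, 757, 778, ∅, 310, 267, ∅]
Lookup 778: h=1, probe 1,2 → found at 2.

2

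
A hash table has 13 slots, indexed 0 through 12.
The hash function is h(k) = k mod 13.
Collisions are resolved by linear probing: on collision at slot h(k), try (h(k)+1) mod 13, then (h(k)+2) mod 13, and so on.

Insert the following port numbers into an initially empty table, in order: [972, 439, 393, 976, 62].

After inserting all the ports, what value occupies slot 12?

Insert 972: h=10, slot 10 empty => index 10.
Insert 439: h=10, slot 10 occupied => index 11.
Insert 393: h=3, slot 3 empty => index 3.
Insert 976: h=1, slot 1 empty => index 1.
Insert 62: h=10, slots 10,11 occupied => index 12.
Table: [∅, 976, ∅, 393, ∅, ∅, ∅, ∅, ∅, ∅, 972, 439, 62]

62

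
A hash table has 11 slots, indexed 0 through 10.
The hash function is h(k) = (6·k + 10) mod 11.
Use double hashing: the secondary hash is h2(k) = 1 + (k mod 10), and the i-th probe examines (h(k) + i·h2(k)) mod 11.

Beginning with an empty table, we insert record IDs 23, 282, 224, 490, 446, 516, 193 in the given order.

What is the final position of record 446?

9

23 hashes to 5; slot 5 is free => place at 5.
282 hashes to 8; slot 8 is free => place at 8.
224 hashes to 1; slot 1 is free => place at 1.
490 hashes to 2; slot 2 is free => place at 2.
446 hashes to 2, h2=7; 2 taken => place at 9.
516 hashes to 4; slot 4 is free => place at 4.
193 hashes to 2, h2=4; 2 taken => place at 6.
Table: [_, 224, 490, _, 516, 23, 193, _, 282, 446, _]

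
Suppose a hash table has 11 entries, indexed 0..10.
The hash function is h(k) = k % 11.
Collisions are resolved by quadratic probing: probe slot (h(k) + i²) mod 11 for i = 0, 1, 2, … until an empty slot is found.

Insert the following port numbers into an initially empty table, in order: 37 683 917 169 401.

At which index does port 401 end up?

Insert 37: h=4, slot 4 empty → index 4.
Insert 683: h=1, slot 1 empty → index 1.
Insert 917: h=4, slot 4 occupied → index 5.
Insert 169: h=4, slots 4,5 occupied → index 8.
Insert 401: h=5, slot 5 occupied → index 6.
Table: [-, 683, -, -, 37, 917, 401, -, 169, -, -]

6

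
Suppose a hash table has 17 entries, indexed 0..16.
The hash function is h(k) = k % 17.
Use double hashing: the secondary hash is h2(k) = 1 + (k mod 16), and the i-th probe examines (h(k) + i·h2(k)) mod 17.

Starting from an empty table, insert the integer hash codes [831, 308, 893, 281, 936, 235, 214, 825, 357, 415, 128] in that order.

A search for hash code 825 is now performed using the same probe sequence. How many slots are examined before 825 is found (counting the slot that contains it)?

Insert 831: h=15, slot 15 empty => index 15.
Insert 308: h=2, slot 2 empty => index 2.
Insert 893: h=9, slot 9 empty => index 9.
Insert 281: h=9, h2=10, slots 9,2 occupied => index 12.
Insert 936: h=1, slot 1 empty => index 1.
Insert 235: h=14, slot 14 empty => index 14.
Insert 214: h=10, slot 10 empty => index 10.
Insert 825: h=9, h2=10, slots 9,2,12 occupied => index 5.
Insert 357: h=0, slot 0 empty => index 0.
Insert 415: h=7, slot 7 empty => index 7.
Insert 128: h=9, h2=1, slots 9,10 occupied => index 11.
Table: [357, 936, 308, ∅, ∅, 825, ∅, 415, ∅, 893, 214, 128, 281, ∅, 235, 831, ∅]
Lookup 825: h=9, h2=10, probe 9,2,12,5 → found at 5.

4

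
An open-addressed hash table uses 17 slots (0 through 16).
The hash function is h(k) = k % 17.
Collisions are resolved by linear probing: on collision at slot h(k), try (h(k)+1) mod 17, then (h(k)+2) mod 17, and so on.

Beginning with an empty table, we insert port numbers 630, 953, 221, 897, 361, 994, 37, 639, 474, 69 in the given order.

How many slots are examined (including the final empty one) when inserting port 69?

5

630: h=1 → slot 1
953: h=1, probe 1,2 → slot 2
221: h=0 → slot 0
897: h=13 → slot 13
361: h=4 → slot 4
994: h=8 → slot 8
37: h=3 → slot 3
639: h=10 → slot 10
474: h=15 → slot 15
69: h=1, probe 1,2,3,4,5 → slot 5
Table: [221, 630, 953, 37, 361, 69, -, -, 994, -, 639, -, -, 897, -, 474, -]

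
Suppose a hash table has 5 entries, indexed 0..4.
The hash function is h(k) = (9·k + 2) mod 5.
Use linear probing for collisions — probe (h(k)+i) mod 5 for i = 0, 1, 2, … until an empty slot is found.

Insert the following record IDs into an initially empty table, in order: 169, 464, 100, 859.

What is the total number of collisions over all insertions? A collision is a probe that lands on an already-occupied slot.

3

Insert 169: h=3, slot 3 empty → index 3.
Insert 464: h=3, slot 3 occupied → index 4.
Insert 100: h=2, slot 2 empty → index 2.
Insert 859: h=3, slots 3,4 occupied → index 0.
Table: [859, ., 100, 169, 464]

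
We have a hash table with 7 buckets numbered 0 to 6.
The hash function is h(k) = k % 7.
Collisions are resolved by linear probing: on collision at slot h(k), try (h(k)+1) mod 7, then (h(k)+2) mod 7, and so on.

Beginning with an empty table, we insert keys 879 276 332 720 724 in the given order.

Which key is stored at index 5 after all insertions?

332

879: h=4 => slot 4
276: h=3 => slot 3
332: h=3, probe 3,4,5 => slot 5
720: h=6 => slot 6
724: h=3, probe 3,4,5,6,0 => slot 0
Table: [724, _, _, 276, 879, 332, 720]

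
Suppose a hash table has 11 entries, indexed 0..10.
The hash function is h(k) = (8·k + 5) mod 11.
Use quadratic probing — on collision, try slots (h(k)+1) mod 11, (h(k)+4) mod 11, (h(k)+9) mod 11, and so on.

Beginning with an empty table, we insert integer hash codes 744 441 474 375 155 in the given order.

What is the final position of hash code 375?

0

744: h=6 → slot 6
441: h=2 → slot 2
474: h=2, probe 2,3 → slot 3
375: h=2, probe 2,3,6,0 → slot 0
155: h=2, probe 2,3,6,0,7 → slot 7
Table: [375, -, 441, 474, -, -, 744, 155, -, -, -]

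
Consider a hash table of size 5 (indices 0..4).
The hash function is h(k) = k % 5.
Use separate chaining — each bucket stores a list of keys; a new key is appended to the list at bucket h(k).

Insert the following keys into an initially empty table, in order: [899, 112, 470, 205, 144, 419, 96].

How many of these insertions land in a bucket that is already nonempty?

3

899 → bucket 4
112 → bucket 2
470 → bucket 0
205 → bucket 0 (collision)
144 → bucket 4 (collision)
419 → bucket 4 (collision)
96 → bucket 1
Final buckets:
0: 470 -> 205
1: 96
2: 112
3: —
4: 899 -> 144 -> 419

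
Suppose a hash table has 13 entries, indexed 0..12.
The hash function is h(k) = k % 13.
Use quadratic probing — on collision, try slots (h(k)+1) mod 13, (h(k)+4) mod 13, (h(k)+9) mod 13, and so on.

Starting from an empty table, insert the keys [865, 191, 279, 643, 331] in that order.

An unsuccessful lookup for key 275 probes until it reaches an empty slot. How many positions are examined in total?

2

865 hashes to 7; slot 7 is free -> place at 7.
191 hashes to 9; slot 9 is free -> place at 9.
279 hashes to 6; slot 6 is free -> place at 6.
643 hashes to 6; 6,7 taken -> place at 10.
331 hashes to 6; 6,7,10 taken -> place at 2.
Table: [—, —, 331, —, —, —, 279, 865, —, 191, 643, —, —]
Lookup 275: h=2, probe 2,3 → slot 3 empty, not found.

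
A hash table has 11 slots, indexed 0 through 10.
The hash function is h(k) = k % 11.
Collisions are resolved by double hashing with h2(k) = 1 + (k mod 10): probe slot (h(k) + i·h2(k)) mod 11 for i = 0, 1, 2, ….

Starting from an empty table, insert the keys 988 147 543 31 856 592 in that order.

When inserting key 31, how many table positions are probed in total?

988: h=9 => slot 9
147: h=4 => slot 4
543: h=4, h2=4, probe 4,8 => slot 8
31: h=9, h2=2, probe 9,0 => slot 0
856: h=9, h2=7, probe 9,5 => slot 5
592: h=9, h2=3, probe 9,1 => slot 1
Table: [31, 592, ., ., 147, 856, ., ., 543, 988, .]

2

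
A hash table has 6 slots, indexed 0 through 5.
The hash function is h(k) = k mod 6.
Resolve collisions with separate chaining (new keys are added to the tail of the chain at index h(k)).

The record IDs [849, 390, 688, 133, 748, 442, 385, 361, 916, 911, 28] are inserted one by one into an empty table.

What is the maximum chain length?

5

Insert 849: h=3, bucket 3 empty -> new chain.
Insert 390: h=0, bucket 0 empty -> new chain.
Insert 688: h=4, bucket 4 empty -> new chain.
Insert 133: h=1, bucket 1 empty -> new chain.
Insert 748: h=4, bucket 4 nonempty -> append to chain.
Insert 442: h=4, bucket 4 nonempty -> append to chain.
Insert 385: h=1, bucket 1 nonempty -> append to chain.
Insert 361: h=1, bucket 1 nonempty -> append to chain.
Insert 916: h=4, bucket 4 nonempty -> append to chain.
Insert 911: h=5, bucket 5 empty -> new chain.
Insert 28: h=4, bucket 4 nonempty -> append to chain.
Final buckets:
0: 390
1: 133 -> 385 -> 361
2: ∅
3: 849
4: 688 -> 748 -> 442 -> 916 -> 28
5: 911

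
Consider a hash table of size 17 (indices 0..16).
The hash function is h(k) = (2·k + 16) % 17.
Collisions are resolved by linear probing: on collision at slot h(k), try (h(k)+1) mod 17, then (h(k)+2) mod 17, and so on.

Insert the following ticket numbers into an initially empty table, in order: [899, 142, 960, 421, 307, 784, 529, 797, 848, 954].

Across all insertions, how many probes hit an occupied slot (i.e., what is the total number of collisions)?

899 hashes to 12; slot 12 is free => place at 12.
142 hashes to 11; slot 11 is free => place at 11.
960 hashes to 15; slot 15 is free => place at 15.
421 hashes to 8; slot 8 is free => place at 8.
307 hashes to 1; slot 1 is free => place at 1.
784 hashes to 3; slot 3 is free => place at 3.
529 hashes to 3; 3 taken => place at 4.
797 hashes to 12; 12 taken => place at 13.
848 hashes to 12; 12,13 taken => place at 14.
954 hashes to 3; 3,4 taken => place at 5.
Table: [_, 307, _, 784, 529, 954, _, _, 421, _, _, 142, 899, 797, 848, 960, _]

6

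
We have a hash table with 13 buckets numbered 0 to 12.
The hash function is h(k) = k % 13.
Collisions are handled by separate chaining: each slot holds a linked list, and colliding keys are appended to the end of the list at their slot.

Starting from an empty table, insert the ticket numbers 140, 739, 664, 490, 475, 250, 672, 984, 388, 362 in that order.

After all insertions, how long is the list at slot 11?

140 → bucket 10
739 → bucket 11
664 → bucket 1
490 → bucket 9
475 → bucket 7
250 → bucket 3
672 → bucket 9 (collision)
984 → bucket 9 (collision)
388 → bucket 11 (collision)
362 → bucket 11 (collision)
Final buckets:
0: _
1: 664
2: _
3: 250
4: _
5: _
6: _
7: 475
8: _
9: 490 -> 672 -> 984
10: 140
11: 739 -> 388 -> 362
12: _

3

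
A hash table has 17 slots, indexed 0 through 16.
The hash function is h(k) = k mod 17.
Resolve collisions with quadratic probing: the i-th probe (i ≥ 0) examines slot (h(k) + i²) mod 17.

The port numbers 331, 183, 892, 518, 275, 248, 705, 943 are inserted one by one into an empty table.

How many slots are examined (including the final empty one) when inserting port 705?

4

331 hashes to 8; slot 8 is free -> place at 8.
183 hashes to 13; slot 13 is free -> place at 13.
892 hashes to 8; 8 taken -> place at 9.
518 hashes to 8; 8,9 taken -> place at 12.
275 hashes to 3; slot 3 is free -> place at 3.
248 hashes to 10; slot 10 is free -> place at 10.
705 hashes to 8; 8,9,12 taken -> place at 0.
943 hashes to 8; 8,9,12,0 taken -> place at 7.
Table: [705, _, _, 275, _, _, _, 943, 331, 892, 248, _, 518, 183, _, _, _]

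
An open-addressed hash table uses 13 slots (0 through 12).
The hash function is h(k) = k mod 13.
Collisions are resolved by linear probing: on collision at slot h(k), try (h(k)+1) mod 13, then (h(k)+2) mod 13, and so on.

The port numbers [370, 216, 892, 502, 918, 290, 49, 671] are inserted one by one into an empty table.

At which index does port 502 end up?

370 hashes to 6; slot 6 is free -> place at 6.
216 hashes to 8; slot 8 is free -> place at 8.
892 hashes to 8; 8 taken -> place at 9.
502 hashes to 8; 8,9 taken -> place at 10.
918 hashes to 8; 8,9,10 taken -> place at 11.
290 hashes to 4; slot 4 is free -> place at 4.
49 hashes to 10; 10,11 taken -> place at 12.
671 hashes to 8; 8,9,10,11,12 taken -> place at 0.
Table: [671, ., ., ., 290, ., 370, ., 216, 892, 502, 918, 49]

10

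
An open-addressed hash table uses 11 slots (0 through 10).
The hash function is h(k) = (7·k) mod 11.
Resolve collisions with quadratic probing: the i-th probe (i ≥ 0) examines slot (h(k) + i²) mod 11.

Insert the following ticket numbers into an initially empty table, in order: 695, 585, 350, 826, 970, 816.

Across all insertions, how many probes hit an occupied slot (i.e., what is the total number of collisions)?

9

695 hashes to 3; slot 3 is free -> place at 3.
585 hashes to 3; 3 taken -> place at 4.
350 hashes to 8; slot 8 is free -> place at 8.
826 hashes to 7; slot 7 is free -> place at 7.
970 hashes to 3; 3,4,7 taken -> place at 1.
816 hashes to 3; 3,4,7,1,8 taken -> place at 6.
Table: [., 970, ., 695, 585, ., 816, 826, 350, ., .]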